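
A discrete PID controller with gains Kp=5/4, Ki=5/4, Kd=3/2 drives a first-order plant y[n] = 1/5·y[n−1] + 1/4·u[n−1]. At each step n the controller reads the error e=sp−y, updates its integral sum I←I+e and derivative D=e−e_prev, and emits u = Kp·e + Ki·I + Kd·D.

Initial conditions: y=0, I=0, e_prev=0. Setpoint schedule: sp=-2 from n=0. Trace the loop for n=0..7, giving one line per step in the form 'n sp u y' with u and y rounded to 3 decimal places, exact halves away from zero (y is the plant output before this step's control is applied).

0 -2 -8.000 0.000
1 -2 0.500 -2.000
2 -2 -9.400 -0.275
3 -2 -0.449 -2.405
4 -2 -10.385 -0.593
5 -2 -0.939 -2.715
6 -2 -10.976 -0.778
7 -2 -1.111 -2.900

(exact arithmetic carried between steps; '≈' marks a value shown rounded to 6 d.p. or computed from one; I and e_prev carry over from the previous line; the table rounds u and y to 3 d.p., halves away from zero)
n=0: y=0, sp=-2, e=sp−y=-2; I=-2, D=e−e_prev=-2; u=5/4·(-2)+5/4·(-2)+3/2·(-2)=-8; next y=1/5·0+1/4·(-8)=-2
n=1: y=-2, sp=-2, e=sp−y=0; I=-2, D=e−e_prev=2; u=5/4·0+5/4·(-2)+3/2·2=0.5; next y=1/5·(-2)+1/4·0.5=-0.275
n=2: y=-0.275, sp=-2, e=sp−y=-1.725; I=-3.725, D=e−e_prev=-1.725; u=5/4·(-1.725)+5/4·(-3.725)+3/2·(-1.725)=-9.4; next y=1/5·(-0.275)+1/4·(-9.4)=-2.405
n=3: y=-2.405, sp=-2, e=sp−y=0.405; I=-3.32, D=e−e_prev=2.13; u=5/4·0.405+5/4·(-3.32)+3/2·2.13=-0.44875; next y=1/5·(-2.405)+1/4·(-0.44875)≈-0.593188
n=4: y≈-0.593188, sp=-2, e=sp−y≈-1.406813; I≈-4.726813, D=e−e_prev≈-1.811813; u=5/4·(-1.406813)+5/4·(-4.726813)+3/2·(-1.811813)≈-10.38475; next y=1/5·(-0.593188)+1/4·(-10.38475)≈-2.714825
n=5: y=-2.714825, sp=-2, e=sp−y=0.714825; I≈-4.011988, D=e−e_prev≈2.121638; u=5/4·0.714825+5/4·(-4.011988)+3/2·2.121638≈-0.938997; next y=1/5·(-2.714825)+1/4·(-0.938997)≈-0.777714
n=6: y≈-0.777714, sp=-2, e=sp−y≈-1.222286; I≈-5.234273, D=e−e_prev≈-1.937111; u=5/4·(-1.222286)+5/4·(-5.234273)+3/2·(-1.937111)≈-10.976365; next y=1/5·(-0.777714)+1/4·(-10.976365)≈-2.899634
n=7: y≈-2.899634, sp=-2, e=sp−y≈0.899634; I≈-4.334639, D=e−e_prev≈2.121920; u=5/4·0.899634+5/4·(-4.334639)+3/2·2.121920≈-1.110877; next y=1/5·(-2.899634)+1/4·(-1.110877)≈-0.857646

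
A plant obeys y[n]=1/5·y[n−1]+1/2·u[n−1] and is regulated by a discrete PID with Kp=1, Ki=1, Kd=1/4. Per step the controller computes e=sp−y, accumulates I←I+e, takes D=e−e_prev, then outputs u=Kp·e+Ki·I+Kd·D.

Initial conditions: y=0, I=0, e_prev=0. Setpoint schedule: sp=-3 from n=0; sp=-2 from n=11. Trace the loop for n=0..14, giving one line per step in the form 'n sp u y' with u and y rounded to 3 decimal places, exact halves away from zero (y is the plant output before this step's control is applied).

0 -3 -6.750 0.000
1 -3 -1.406 -3.375
2 -3 -6.368 -1.378
3 -3 -2.807 -3.460
4 -3 -5.937 -2.096
5 -3 -3.593 -3.388
6 -3 -5.584 -2.474
7 -3 -4.053 -3.287
8 -3 -5.326 -2.684
9 -3 -4.331 -3.200
10 -3 -5.147 -2.805
11 -2 -2.252 -3.135
12 -2 -4.559 -1.753
13 -2 -2.487 -2.630
14 -2 -4.012 -1.770

(exact arithmetic carried between steps; '≈' marks a value shown rounded to 6 d.p. or computed from one; I and e_prev carry over from the previous line; the table rounds u and y to 3 d.p., halves away from zero)
n=0: y=0, sp=-3, e=sp−y=-3; I=-3, D=e−e_prev=-3; u=1·(-3)+1·(-3)+1/4·(-3)=-6.75; next y=1/5·0+1/2·(-6.75)=-3.375
n=1: y=-3.375, sp=-3, e=sp−y=0.375; I=-2.625, D=e−e_prev=3.375; u=1·0.375+1·(-2.625)+1/4·3.375=-1.40625; next y=1/5·(-3.375)+1/2·(-1.40625)=-1.378125
n=2: y=-1.378125, sp=-3, e=sp−y=-1.621875; I=-4.246875, D=e−e_prev=-1.996875; u=1·(-1.621875)+1·(-4.246875)+1/4·(-1.996875)≈-6.367969; next y=1/5·(-1.378125)+1/2·(-6.367969)≈-3.459609
n=3: y≈-3.459609, sp=-3, e=sp−y≈0.459609; I≈-3.787266, D=e−e_prev≈2.081484; u=1·0.459609+1·(-3.787266)+1/4·2.081484≈-2.807285; next y=1/5·(-3.459609)+1/2·(-2.807285)≈-2.095564
n=4: y≈-2.095564, sp=-3, e=sp−y≈-0.904436; I≈-4.691701, D=e−e_prev≈-1.364045; u=1·(-0.904436)+1·(-4.691701)+1/4·(-1.364045)≈-5.937148; next y=1/5·(-2.095564)+1/2·(-5.937148)≈-3.387687
n=5: y≈-3.387687, sp=-3, e=sp−y≈0.387687; I≈-4.304014, D=e−e_prev≈1.292122; u=1·0.387687+1·(-4.304014)+1/4·1.292122≈-3.593297; next y=1/5·(-3.387687)+1/2·(-3.593297)≈-2.474186
n=6: y≈-2.474186, sp=-3, e=sp−y≈-0.525814; I≈-4.829829, D=e−e_prev≈-0.913501; u=1·(-0.525814)+1·(-4.829829)+1/4·(-0.913501)≈-5.584018; next y=1/5·(-2.474186)+1/2·(-5.584018)≈-3.286846
n=7: y≈-3.286846, sp=-3, e=sp−y≈0.286846; I≈-4.542982, D=e−e_prev≈0.812660; u=1·0.286846+1·(-4.542982)+1/4·0.812660≈-4.052971; next y=1/5·(-3.286846)+1/2·(-4.052971)≈-2.683855
n=8: y≈-2.683855, sp=-3, e=sp−y≈-0.316145; I≈-4.859128, D=e−e_prev≈-0.602991; u=1·(-0.316145)+1·(-4.859128)+1/4·(-0.602991)≈-5.326021; next y=1/5·(-2.683855)+1/2·(-5.326021)≈-3.199781
n=9: y≈-3.199781, sp=-3, e=sp−y≈0.199781; I≈-4.659346, D=e−e_prev≈0.515926; u=1·0.199781+1·(-4.659346)+1/4·0.515926≈-4.330583; next y=1/5·(-3.199781)+1/2·(-4.330583)≈-2.805248
n=10: y≈-2.805248, sp=-3, e=sp−y≈-0.194752; I≈-4.854098, D=e−e_prev≈-0.394533; u=1·(-0.194752)+1·(-4.854098)+1/4·(-0.394533)≈-5.147484; next y=1/5·(-2.805248)+1/2·(-5.147484)≈-3.134791
n=11: y≈-3.134791, sp=-2, e=sp−y≈1.134791; I≈-3.719307, D=e−e_prev≈1.329543; u=1·1.134791+1·(-3.719307)+1/4·1.329543≈-2.252130; next y=1/5·(-3.134791)+1/2·(-2.252130)≈-1.753023
n=12: y≈-1.753023, sp=-2, e=sp−y≈-0.246977; I≈-3.966284, D=e−e_prev≈-1.381768; u=1·(-0.246977)+1·(-3.966284)+1/4·(-1.381768)≈-4.558703; next y=1/5·(-1.753023)+1/2·(-4.558703)≈-2.629956
n=13: y≈-2.629956, sp=-2, e=sp−y≈0.629956; I≈-3.336328, D=e−e_prev≈0.876933; u=1·0.629956+1·(-3.336328)+1/4·0.876933≈-2.487139; next y=1/5·(-2.629956)+1/2·(-2.487139)≈-1.769560
n=14: y≈-1.769560, sp=-2, e=sp−y≈-0.230440; I≈-3.566767, D=e−e_prev≈-0.860396; u=1·(-0.230440)+1·(-3.566767)+1/4·(-0.860396)≈-4.012306; next y=1/5·(-1.769560)+1/2·(-4.012306)≈-2.360065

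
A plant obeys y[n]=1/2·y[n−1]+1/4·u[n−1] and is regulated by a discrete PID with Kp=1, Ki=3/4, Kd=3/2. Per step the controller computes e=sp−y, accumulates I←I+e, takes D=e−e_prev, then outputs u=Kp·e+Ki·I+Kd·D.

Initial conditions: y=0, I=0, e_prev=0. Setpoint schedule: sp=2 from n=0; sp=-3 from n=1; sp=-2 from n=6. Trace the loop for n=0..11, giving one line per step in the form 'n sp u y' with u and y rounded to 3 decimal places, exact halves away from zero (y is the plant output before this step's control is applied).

(exact arithmetic carried between steps; '≈' marks a value shown rounded to 6 d.p. or computed from one; I and e_prev carry over from the previous line; the table rounds u and y to 3 d.p., halves away from zero)
n=0: y=0, sp=2, e=sp−y=2; I=2, D=e−e_prev=2; u=1·2+3/4·2+3/2·2=6.5; next y=1/2·0+1/4·6.5=1.625
n=1: y=1.625, sp=-3, e=sp−y=-4.625; I=-2.625, D=e−e_prev=-6.625; u=1·(-4.625)+3/4·(-2.625)+3/2·(-6.625)=-16.53125; next y=1/2·1.625+1/4·(-16.53125)≈-3.320313
n=2: y≈-3.320313, sp=-3, e=sp−y≈0.320313; I≈-2.304688, D=e−e_prev≈4.945313; u=1·0.320313+3/4·(-2.304688)+3/2·4.945313≈6.009766; next y=1/2·(-3.320313)+1/4·6.009766≈-0.157715
n=3: y≈-0.157715, sp=-3, e=sp−y≈-2.842285; I≈-5.146973, D=e−e_prev≈-3.162598; u=1·(-2.842285)+3/4·(-5.146973)+3/2·(-3.162598)≈-11.446411; next y=1/2·(-0.157715)+1/4·(-11.446411)≈-2.940460
n=4: y≈-2.940460, sp=-3, e=sp−y≈-0.059540; I≈-5.206512, D=e−e_prev≈2.782745; u=1·(-0.059540)+3/4·(-5.206512)+3/2·2.782745≈0.209694; next y=1/2·(-2.940460)+1/4·0.209694≈-1.417807
n=5: y≈-1.417807, sp=-3, e=sp−y≈-1.582193; I≈-6.788706, D=e−e_prev≈-1.522654; u=1·(-1.582193)+3/4·(-6.788706)+3/2·(-1.522654)≈-8.957703; next y=1/2·(-1.417807)+1/4·(-8.957703)≈-2.948329
n=6: y≈-2.948329, sp=-2, e=sp−y≈0.948329; I≈-5.840377, D=e−e_prev≈2.530522; u=1·0.948329+3/4·(-5.840377)+3/2·2.530522≈0.363830; next y=1/2·(-2.948329)+1/4·0.363830≈-1.383207
n=7: y≈-1.383207, sp=-2, e=sp−y≈-0.616793; I≈-6.457170, D=e−e_prev≈-1.565122; u=1·(-0.616793)+3/4·(-6.457170)+3/2·(-1.565122)≈-7.807353; next y=1/2·(-1.383207)+1/4·(-7.807353)≈-2.643442
n=8: y≈-2.643442, sp=-2, e=sp−y≈0.643442; I≈-5.813728, D=e−e_prev≈1.260235; u=1·0.643442+3/4·(-5.813728)+3/2·1.260235≈-1.826502; next y=1/2·(-2.643442)+1/4·(-1.826502)≈-1.778346
n=9: y≈-1.778346, sp=-2, e=sp−y≈-0.221654; I≈-6.035382, D=e−e_prev≈-0.865095; u=1·(-0.221654)+3/4·(-6.035382)+3/2·(-0.865095)≈-6.045833; next y=1/2·(-1.778346)+1/4·(-6.045833)≈-2.400631
n=10: y≈-2.400631, sp=-2, e=sp−y≈0.400631; I≈-5.634750, D=e−e_prev≈0.622285; u=1·0.400631+3/4·(-5.634750)+3/2·0.622285≈-2.892004; next y=1/2·(-2.400631)+1/4·(-2.892004)≈-1.923317
n=11: y≈-1.923317, sp=-2, e=sp−y≈-0.076683; I≈-5.711433, D=e−e_prev≈-0.477315; u=1·(-0.076683)+3/4·(-5.711433)+3/2·(-0.477315)≈-5.076231; next y=1/2·(-1.923317)+1/4·(-5.076231)≈-2.230716

0 2 6.500 0.000
1 -3 -16.531 1.625
2 -3 6.010 -3.320
3 -3 -11.446 -0.158
4 -3 0.210 -2.940
5 -3 -8.958 -1.418
6 -2 0.364 -2.948
7 -2 -7.807 -1.383
8 -2 -1.827 -2.643
9 -2 -6.046 -1.778
10 -2 -2.892 -2.401
11 -2 -5.076 -1.923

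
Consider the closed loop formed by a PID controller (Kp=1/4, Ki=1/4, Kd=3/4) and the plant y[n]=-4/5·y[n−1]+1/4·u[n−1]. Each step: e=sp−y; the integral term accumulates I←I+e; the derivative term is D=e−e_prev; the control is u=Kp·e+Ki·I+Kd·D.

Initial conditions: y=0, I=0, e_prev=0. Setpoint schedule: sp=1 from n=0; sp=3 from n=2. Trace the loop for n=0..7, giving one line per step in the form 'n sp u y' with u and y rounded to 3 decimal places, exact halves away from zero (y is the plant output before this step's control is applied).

(exact arithmetic carried between steps; '≈' marks a value shown rounded to 6 d.p. or computed from one; I and e_prev carry over from the previous line; the table rounds u and y to 3 d.p., halves away from zero)
n=0: y=0, sp=1, e=sp−y=1; I=1, D=e−e_prev=1; u=1/4·1+1/4·1+3/4·1=1.25; next y=-4/5·0+1/4·1.25=0.3125
n=1: y=0.3125, sp=1, e=sp−y=0.6875; I=1.6875, D=e−e_prev=-0.3125; u=1/4·0.6875+1/4·1.6875+3/4·(-0.3125)=0.359375; next y=-4/5·0.3125+1/4·0.359375≈-0.160156
n=2: y≈-0.160156, sp=3, e=sp−y≈3.160156; I≈4.847656, D=e−e_prev≈2.472656; u=1/4·3.160156+1/4·4.847656+3/4·2.472656≈3.856445; next y=-4/5·(-0.160156)+1/4·3.856445≈1.092236
n=3: y≈1.092236, sp=3, e=sp−y≈1.907764; I≈6.755420, D=e−e_prev≈-1.252393; u=1/4·1.907764+1/4·6.755420+3/4·(-1.252393)≈1.226501; next y=-4/5·1.092236+1/4·1.226501≈-0.567164
n=4: y≈-0.567164, sp=3, e=sp−y≈3.567164; I≈10.322584, D=e−e_prev≈1.659400; u=1/4·3.567164+1/4·10.322584+3/4·1.659400≈4.716987; next y=-4/5·(-0.567164)+1/4·4.716987≈1.632978
n=5: y≈1.632978, sp=3, e=sp−y≈1.367022; I≈11.689606, D=e−e_prev≈-2.200141; u=1/4·1.367022+1/4·11.689606+3/4·(-2.200141)≈1.614051; next y=-4/5·1.632978+1/4·1.614051≈-0.902869
n=6: y≈-0.902869, sp=3, e=sp−y≈3.902869; I≈15.592475, D=e−e_prev≈2.535847; u=1/4·3.902869+1/4·15.592475+3/4·2.535847≈6.775721; next y=-4/5·(-0.902869)+1/4·6.775721≈2.416226
n=7: y≈2.416226, sp=3, e=sp−y≈0.583774; I≈16.176249, D=e−e_prev≈-3.319095; u=1/4·0.583774+1/4·16.176249+3/4·(-3.319095)≈1.700684; next y=-4/5·2.416226+1/4·1.700684≈-1.507810

0 1 1.250 0.000
1 1 0.359 0.313
2 3 3.856 -0.160
3 3 1.227 1.092
4 3 4.717 -0.567
5 3 1.614 1.633
6 3 6.776 -0.903
7 3 1.701 2.416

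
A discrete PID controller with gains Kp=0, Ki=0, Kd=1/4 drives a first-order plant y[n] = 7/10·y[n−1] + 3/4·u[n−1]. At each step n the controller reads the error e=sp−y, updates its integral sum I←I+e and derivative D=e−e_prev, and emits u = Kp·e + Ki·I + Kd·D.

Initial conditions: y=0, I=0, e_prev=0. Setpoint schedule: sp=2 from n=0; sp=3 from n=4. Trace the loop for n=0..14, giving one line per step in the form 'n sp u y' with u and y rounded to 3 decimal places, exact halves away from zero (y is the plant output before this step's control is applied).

(exact arithmetic carried between steps; '≈' marks a value shown rounded to 6 d.p. or computed from one; I and e_prev carry over from the previous line; the table rounds u and y to 3 d.p., halves away from zero)
n=0: y=0, sp=2, e=sp−y=2; I=2, D=e−e_prev=2; u=0·2+0·2+1/4·2=0.5; next y=7/10·0+3/4·0.5=0.375
n=1: y=0.375, sp=2, e=sp−y=1.625; I=3.625, D=e−e_prev=-0.375; u=0·1.625+0·3.625+1/4·(-0.375)=-0.09375; next y=7/10·0.375+3/4·(-0.09375)≈0.192188
n=2: y≈0.192188, sp=2, e=sp−y≈1.807813; I≈5.432813, D=e−e_prev≈0.182813; u=0·1.807813+0·5.432813+1/4·0.182813≈0.045703; next y=7/10·0.192188+3/4·0.045703≈0.168809
n=3: y≈0.168809, sp=2, e=sp−y≈1.831191; I≈7.264004, D=e−e_prev≈0.023379; u=0·1.831191+0·7.264004+1/4·0.023379≈0.005845; next y=7/10·0.168809+3/4·0.005845≈0.122550
n=4: y≈0.122550, sp=3, e=sp−y≈2.877450; I≈10.141454, D=e−e_prev≈1.046259; u=0·2.877450+0·10.141454+1/4·1.046259≈0.261565; next y=7/10·0.122550+3/4·0.261565≈0.281958
n=5: y≈0.281958, sp=3, e=sp−y≈2.718042; I≈12.859496, D=e−e_prev≈-0.159409; u=0·2.718042+0·12.859496+1/4·(-0.159409)≈-0.039852; next y=7/10·0.281958+3/4·(-0.039852)≈0.167482
n=6: y≈0.167482, sp=3, e=sp−y≈2.832518; I≈15.692014, D=e−e_prev≈0.114477; u=0·2.832518+0·15.692014+1/4·0.114477≈0.028619; next y=7/10·0.167482+3/4·0.028619≈0.138702
n=7: y≈0.138702, sp=3, e=sp−y≈2.861298; I≈18.553313, D=e−e_prev≈0.028780; u=0·2.861298+0·18.553313+1/4·0.028780≈0.007195; next y=7/10·0.138702+3/4·0.007195≈0.102487
n=8: y≈0.102487, sp=3, e=sp−y≈2.897513; I≈21.450826, D=e−e_prev≈0.036214; u=0·2.897513+0·21.450826+1/4·0.036214≈0.009054; next y=7/10·0.102487+3/4·0.009054≈0.078531
n=9: y≈0.078531, sp=3, e=sp−y≈2.921469; I≈24.372294, D=e−e_prev≈0.023956; u=0·2.921469+0·24.372294+1/4·0.023956≈0.005989; next y=7/10·0.078531+3/4·0.005989≈0.059464
n=10: y≈0.059464, sp=3, e=sp−y≈2.940536; I≈27.312831, D=e−e_prev≈0.019068; u=0·2.940536+0·27.312831+1/4·0.019068≈0.004767; next y=7/10·0.059464+3/4·0.004767≈0.045200
n=11: y≈0.045200, sp=3, e=sp−y≈2.954800; I≈30.267631, D=e−e_prev≈0.014264; u=0·2.954800+0·30.267631+1/4·0.014264≈0.003566; next y=7/10·0.045200+3/4·0.003566≈0.034314
n=12: y≈0.034314, sp=3, e=sp−y≈2.965686; I≈33.233317, D=e−e_prev≈0.010885; u=0·2.965686+0·33.233317+1/4·0.010885≈0.002721; next y=7/10·0.034314+3/4·0.002721≈0.026061
n=13: y≈0.026061, sp=3, e=sp−y≈2.973939; I≈36.207256, D=e−e_prev≈0.008253; u=0·2.973939+0·36.207256+1/4·0.008253≈0.002063; next y=7/10·0.026061+3/4·0.002063≈0.019790
n=14: y≈0.019790, sp=3, e=sp−y≈2.980210; I≈39.187465, D=e−e_prev≈0.006271; u=0·2.980210+0·39.187465+1/4·0.006271≈0.001568; next y=7/10·0.019790+3/4·0.001568≈0.015029

0 2 0.500 0.000
1 2 -0.094 0.375
2 2 0.046 0.192
3 2 0.006 0.169
4 3 0.262 0.123
5 3 -0.040 0.282
6 3 0.029 0.167
7 3 0.007 0.139
8 3 0.009 0.102
9 3 0.006 0.079
10 3 0.005 0.059
11 3 0.004 0.045
12 3 0.003 0.034
13 3 0.002 0.026
14 3 0.002 0.020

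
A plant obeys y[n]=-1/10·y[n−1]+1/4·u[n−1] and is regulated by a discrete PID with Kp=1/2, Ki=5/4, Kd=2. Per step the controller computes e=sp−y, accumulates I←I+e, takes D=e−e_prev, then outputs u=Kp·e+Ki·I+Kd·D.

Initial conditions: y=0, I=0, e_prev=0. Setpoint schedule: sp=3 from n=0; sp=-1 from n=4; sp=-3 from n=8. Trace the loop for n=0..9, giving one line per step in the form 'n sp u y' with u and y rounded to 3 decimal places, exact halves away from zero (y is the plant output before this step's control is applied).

(exact arithmetic carried between steps; '≈' marks a value shown rounded to 6 d.p. or computed from one; I and e_prev carry over from the previous line; the table rounds u and y to 3 d.p., halves away from zero)
n=0: y=0, sp=3, e=sp−y=3; I=3, D=e−e_prev=3; u=1/2·3+5/4·3+2·3=11.25; next y=-1/10·0+1/4·11.25=2.8125
n=1: y=2.8125, sp=3, e=sp−y=0.1875; I=3.1875, D=e−e_prev=-2.8125; u=1/2·0.1875+5/4·3.1875+2·(-2.8125)=-1.546875; next y=-1/10·2.8125+1/4·(-1.546875)≈-0.667969
n=2: y≈-0.667969, sp=3, e=sp−y≈3.667969; I≈6.855469, D=e−e_prev≈3.480469; u=1/2·3.667969+5/4·6.855469+2·3.480469≈17.364258; next y=-1/10·(-0.667969)+1/4·17.364258≈4.407861
n=3: y≈4.407861, sp=3, e=sp−y≈-1.407861; I≈5.447607, D=e−e_prev≈-5.075830; u=1/2·(-1.407861)+5/4·5.447607+2·(-5.075830)≈-4.046082; next y=-1/10·4.407861+1/4·(-4.046082)≈-1.452307
n=4: y≈-1.452307, sp=-1, e=sp−y≈0.452307; I≈5.899914, D=e−e_prev≈1.860168; u=1/2·0.452307+5/4·5.899914+2·1.860168≈11.321381; next y=-1/10·(-1.452307)+1/4·11.321381≈2.975576
n=5: y≈2.975576, sp=-1, e=sp−y≈-3.975576; I≈1.924338, D=e−e_prev≈-4.427883; u=1/2·(-3.975576)+5/4·1.924338+2·(-4.427883)≈-8.438131; next y=-1/10·2.975576+1/4·(-8.438131)≈-2.407090
n=6: y≈-2.407090, sp=-1, e=sp−y≈1.407090; I≈3.331428, D=e−e_prev≈5.382666; u=1/2·1.407090+5/4·3.331428+2·5.382666≈15.633163; next y=-1/10·(-2.407090)+1/4·15.633163≈4.149000
n=7: y≈4.149000, sp=-1, e=sp−y≈-5.149000; I≈-1.817572, D=e−e_prev≈-6.556090; u=1/2·(-5.149000)+5/4·(-1.817572)+2·(-6.556090)≈-17.958644; next y=-1/10·4.149000+1/4·(-17.958644)≈-4.904561
n=8: y≈-4.904561, sp=-3, e=sp−y≈1.904561; I≈0.086989, D=e−e_prev≈7.053561; u=1/2·1.904561+5/4·0.086989+2·7.053561≈15.168139; next y=-1/10·(-4.904561)+1/4·15.168139≈4.282491
n=9: y≈4.282491, sp=-3, e=sp−y≈-7.282491; I≈-7.195501, D=e−e_prev≈-9.187052; u=1/2·(-7.282491)+5/4·(-7.195501)+2·(-9.187052)≈-31.009726; next y=-1/10·4.282491+1/4·(-31.009726)≈-8.180681

0 3 11.250 0.000
1 3 -1.547 2.813
2 3 17.364 -0.668
3 3 -4.046 4.408
4 -1 11.321 -1.452
5 -1 -8.438 2.976
6 -1 15.633 -2.407
7 -1 -17.959 4.149
8 -3 15.168 -4.905
9 -3 -31.010 4.282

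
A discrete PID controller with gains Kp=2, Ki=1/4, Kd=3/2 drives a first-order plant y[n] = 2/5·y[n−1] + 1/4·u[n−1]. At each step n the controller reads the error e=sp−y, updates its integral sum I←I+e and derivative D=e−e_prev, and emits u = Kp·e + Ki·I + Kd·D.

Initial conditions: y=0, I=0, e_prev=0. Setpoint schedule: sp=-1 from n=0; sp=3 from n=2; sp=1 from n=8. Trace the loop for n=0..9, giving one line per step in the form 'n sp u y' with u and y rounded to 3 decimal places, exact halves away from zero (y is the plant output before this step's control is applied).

(exact arithmetic carried between steps; '≈' marks a value shown rounded to 6 d.p. or computed from one; I and e_prev carry over from the previous line; the table rounds u and y to 3 d.p., halves away from zero)
n=0: y=0, sp=-1, e=sp−y=-1; I=-1, D=e−e_prev=-1; u=2·(-1)+1/4·(-1)+3/2·(-1)=-3.75; next y=2/5·0+1/4·(-3.75)=-0.9375
n=1: y=-0.9375, sp=-1, e=sp−y=-0.0625; I=-1.0625, D=e−e_prev=0.9375; u=2·(-0.0625)+1/4·(-1.0625)+3/2·0.9375=1.015625; next y=2/5·(-0.9375)+1/4·1.015625≈-0.121094
n=2: y≈-0.121094, sp=3, e=sp−y≈3.121094; I≈2.058594, D=e−e_prev≈3.183594; u=2·3.121094+1/4·2.058594+3/2·3.183594≈11.532227; next y=2/5·(-0.121094)+1/4·11.532227≈2.834619
n=3: y≈2.834619, sp=3, e=sp−y≈0.165381; I≈2.223975, D=e−e_prev≈-2.955713; u=2·0.165381+1/4·2.223975+3/2·(-2.955713)≈-3.546814; next y=2/5·2.834619+1/4·(-3.546814)≈0.247144
n=4: y≈0.247144, sp=3, e=sp−y≈2.752856; I≈4.976830, D=e−e_prev≈2.587475; u=2·2.752856+1/4·4.976830+3/2·2.587475≈10.631132; next y=2/5·0.247144+1/4·10.631132≈2.756641
n=5: y≈2.756641, sp=3, e=sp−y≈0.243359; I≈5.220190, D=e−e_prev≈-2.509496; u=2·0.243359+1/4·5.220190+3/2·(-2.509496)≈-1.972478; next y=2/5·2.756641+1/4·(-1.972478)≈0.609537
n=6: y≈0.609537, sp=3, e=sp−y≈2.390463; I≈7.610653, D=e−e_prev≈2.147104; u=2·2.390463+1/4·7.610653+3/2·2.147104≈9.904246; next y=2/5·0.609537+1/4·9.904246≈2.719876
n=7: y≈2.719876, sp=3, e=sp−y≈0.280124; I≈7.890777, D=e−e_prev≈-2.110340; u=2·0.280124+1/4·7.890777+3/2·(-2.110340)≈-0.632567; next y=2/5·2.719876+1/4·(-0.632567)≈0.929809
n=8: y≈0.929809, sp=1, e=sp−y≈0.070191; I≈7.960968, D=e−e_prev≈-0.209932; u=2·0.070191+1/4·7.960968+3/2·(-0.209932)≈1.815726; next y=2/5·0.929809+1/4·1.815726≈0.825855
n=9: y≈0.825855, sp=1, e=sp−y≈0.174145; I≈8.135113, D=e−e_prev≈0.103954; u=2·0.174145+1/4·8.135113+3/2·0.103954≈2.537999; next y=2/5·0.825855+1/4·2.537999≈0.964842

0 -1 -3.750 0.000
1 -1 1.016 -0.938
2 3 11.532 -0.121
3 3 -3.547 2.835
4 3 10.631 0.247
5 3 -1.972 2.757
6 3 9.904 0.610
7 3 -0.633 2.720
8 1 1.816 0.930
9 1 2.538 0.826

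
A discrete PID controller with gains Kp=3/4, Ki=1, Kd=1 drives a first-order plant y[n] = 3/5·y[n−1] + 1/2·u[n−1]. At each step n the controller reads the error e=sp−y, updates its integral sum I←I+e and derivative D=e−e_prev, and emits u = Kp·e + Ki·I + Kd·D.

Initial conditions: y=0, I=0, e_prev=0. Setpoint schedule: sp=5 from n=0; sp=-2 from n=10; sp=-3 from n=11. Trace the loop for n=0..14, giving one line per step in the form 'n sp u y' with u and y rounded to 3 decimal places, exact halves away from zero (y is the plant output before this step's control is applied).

(exact arithmetic carried between steps; '≈' marks a value shown rounded to 6 d.p. or computed from one; I and e_prev carry over from the previous line; the table rounds u and y to 3 d.p., halves away from zero)
n=0: y=0, sp=5, e=sp−y=5; I=5, D=e−e_prev=5; u=3/4·5+1·5+1·5=13.75; next y=3/5·0+1/2·13.75=6.875
n=1: y=6.875, sp=5, e=sp−y=-1.875; I=3.125, D=e−e_prev=-6.875; u=3/4·(-1.875)+1·3.125+1·(-6.875)=-5.15625; next y=3/5·6.875+1/2·(-5.15625)=1.546875
n=2: y=1.546875, sp=5, e=sp−y=3.453125; I=6.578125, D=e−e_prev=5.328125; u=3/4·3.453125+1·6.578125+1·5.328125≈14.496094; next y=3/5·1.546875+1/2·14.496094≈8.176172
n=3: y≈8.176172, sp=5, e=sp−y≈-3.176172; I≈3.401953, D=e−e_prev≈-6.629297; u=3/4·(-3.176172)+1·3.401953+1·(-6.629297)≈-5.609473; next y=3/5·8.176172+1/2·(-5.609473)≈2.100967
n=4: y≈2.100967, sp=5, e=sp−y≈2.899033; I≈6.300986, D=e−e_prev≈6.075205; u=3/4·2.899033+1·6.300986+1·6.075205≈14.550466; next y=3/5·2.100967+1/2·14.550466≈8.535813
n=5: y≈8.535813, sp=5, e=sp−y≈-3.535813; I≈2.765173, D=e−e_prev≈-6.434846; u=3/4·(-3.535813)+1·2.765173+1·(-6.434846)≈-6.321533; next y=3/5·8.535813+1/2·(-6.321533)≈1.960721
n=6: y≈1.960721, sp=5, e=sp−y≈3.039279; I≈5.804452, D=e−e_prev≈6.575092; u=3/4·3.039279+1·5.804452+1·6.575092≈14.659003; next y=3/5·1.960721+1/2·14.659003≈8.505934
n=7: y≈8.505934, sp=5, e=sp−y≈-3.505934; I≈2.298518, D=e−e_prev≈-6.545213; u=3/4·(-3.505934)+1·2.298518+1·(-6.545213)≈-6.876146; next y=3/5·8.505934+1/2·(-6.876146)≈1.665488
n=8: y≈1.665488, sp=5, e=sp−y≈3.334512; I≈5.633030, D=e−e_prev≈6.840447; u=3/4·3.334512+1·5.633030+1·6.840447≈14.974361; next y=3/5·1.665488+1/2·14.974361≈8.486473
n=9: y≈8.486473, sp=5, e=sp−y≈-3.486473; I≈2.146557, D=e−e_prev≈-6.820985; u=3/4·(-3.486473)+1·2.146557+1·(-6.820985)≈-7.289283; next y=3/5·8.486473+1/2·(-7.289283)≈1.447242
n=10: y≈1.447242, sp=-2, e=sp−y≈-3.447242; I≈-1.300685, D=e−e_prev≈0.039231; u=3/4·(-3.447242)+1·(-1.300685)+1·0.039231≈-3.846886; next y=3/5·1.447242+1/2·(-3.846886)≈-1.055098
n=11: y≈-1.055098, sp=-3, e=sp−y≈-1.944902; I≈-3.245587, D=e−e_prev≈1.502340; u=3/4·(-1.944902)+1·(-3.245587)+1·1.502340≈-3.201924; next y=3/5·(-1.055098)+1/2·(-3.201924)≈-2.234021
n=12: y≈-2.234021, sp=-3, e=sp−y≈-0.765979; I≈-4.011567, D=e−e_prev≈1.178923; u=3/4·(-0.765979)+1·(-4.011567)+1·1.178923≈-3.407128; next y=3/5·(-2.234021)+1/2·(-3.407128)≈-3.043977
n=13: y≈-3.043977, sp=-3, e=sp−y≈0.043977; I≈-3.967590, D=e−e_prev≈0.809956; u=3/4·0.043977+1·(-3.967590)+1·0.809956≈-3.124652; next y=3/5·(-3.043977)+1/2·(-3.124652)≈-3.388712
n=14: y≈-3.388712, sp=-3, e=sp−y≈0.388712; I≈-3.578878, D=e−e_prev≈0.344735; u=3/4·0.388712+1·(-3.578878)+1·0.344735≈-2.942609; next y=3/5·(-3.388712)+1/2·(-2.942609)≈-3.504532

0 5 13.750 0.000
1 5 -5.156 6.875
2 5 14.496 1.547
3 5 -5.609 8.176
4 5 14.550 2.101
5 5 -6.322 8.536
6 5 14.659 1.961
7 5 -6.876 8.506
8 5 14.974 1.665
9 5 -7.289 8.486
10 -2 -3.847 1.447
11 -3 -3.202 -1.055
12 -3 -3.407 -2.234
13 -3 -3.125 -3.044
14 -3 -2.943 -3.389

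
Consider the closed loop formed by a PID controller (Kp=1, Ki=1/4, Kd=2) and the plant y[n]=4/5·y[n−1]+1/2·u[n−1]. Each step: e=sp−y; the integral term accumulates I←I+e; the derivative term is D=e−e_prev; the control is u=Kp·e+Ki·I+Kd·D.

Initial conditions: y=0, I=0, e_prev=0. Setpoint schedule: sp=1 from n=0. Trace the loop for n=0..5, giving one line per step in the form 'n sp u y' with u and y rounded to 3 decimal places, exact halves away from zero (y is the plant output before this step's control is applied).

(exact arithmetic carried between steps; '≈' marks a value shown rounded to 6 d.p. or computed from one; I and e_prev carry over from the previous line; the table rounds u and y to 3 d.p., halves away from zero)
n=0: y=0, sp=1, e=sp−y=1; I=1, D=e−e_prev=1; u=1·1+1/4·1+2·1=3.25; next y=4/5·0+1/2·3.25=1.625
n=1: y=1.625, sp=1, e=sp−y=-0.625; I=0.375, D=e−e_prev=-1.625; u=1·(-0.625)+1/4·0.375+2·(-1.625)=-3.78125; next y=4/5·1.625+1/2·(-3.78125)=-0.590625
n=2: y=-0.590625, sp=1, e=sp−y=1.590625; I=1.965625, D=e−e_prev=2.215625; u=1·1.590625+1/4·1.965625+2·2.215625≈6.513281; next y=4/5·(-0.590625)+1/2·6.513281≈2.784141
n=3: y≈2.784141, sp=1, e=sp−y≈-1.784141; I≈0.181484, D=e−e_prev≈-3.374766; u=1·(-1.784141)+1/4·0.181484+2·(-3.374766)≈-8.488301; next y=4/5·2.784141+1/2·(-8.488301)≈-2.016838
n=4: y≈-2.016838, sp=1, e=sp−y≈3.016838; I≈3.198322, D=e−e_prev≈4.800979; u=1·3.016838+1/4·3.198322+2·4.800979≈13.418375; next y=4/5·(-2.016838)+1/2·13.418375≈5.095717
n=5: y≈5.095717, sp=1, e=sp−y≈-4.095717; I≈-0.897395, D=e−e_prev≈-7.112555; u=1·(-4.095717)+1/4·(-0.897395)+2·(-7.112555)≈-18.545177; next y=4/5·5.095717+1/2·(-18.545177)≈-5.196014

0 1 3.250 0.000
1 1 -3.781 1.625
2 1 6.513 -0.591
3 1 -8.488 2.784
4 1 13.418 -2.017
5 1 -18.545 5.096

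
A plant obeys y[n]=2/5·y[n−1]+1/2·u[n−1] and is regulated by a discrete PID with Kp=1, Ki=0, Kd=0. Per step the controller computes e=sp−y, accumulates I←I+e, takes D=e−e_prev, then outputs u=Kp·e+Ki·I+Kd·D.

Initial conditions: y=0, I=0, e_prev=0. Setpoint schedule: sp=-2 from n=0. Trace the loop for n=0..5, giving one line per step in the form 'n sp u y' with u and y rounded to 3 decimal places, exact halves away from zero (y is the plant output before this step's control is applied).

(exact arithmetic carried between steps; '≈' marks a value shown rounded to 6 d.p. or computed from one; I and e_prev carry over from the previous line; the table rounds u and y to 3 d.p., halves away from zero)
n=0: y=0, sp=-2, e=sp−y=-2; I=-2, D=e−e_prev=-2; u=1·(-2)+0·(-2)+0·(-2)=-2; next y=2/5·0+1/2·(-2)=-1
n=1: y=-1, sp=-2, e=sp−y=-1; I=-3, D=e−e_prev=1; u=1·(-1)+0·(-3)+0·1=-1; next y=2/5·(-1)+1/2·(-1)=-0.9
n=2: y=-0.9, sp=-2, e=sp−y=-1.1; I=-4.1, D=e−e_prev=-0.1; u=1·(-1.1)+0·(-4.1)+0·(-0.1)=-1.1; next y=2/5·(-0.9)+1/2·(-1.1)=-0.91
n=3: y=-0.91, sp=-2, e=sp−y=-1.09; I=-5.19, D=e−e_prev=0.01; u=1·(-1.09)+0·(-5.19)+0·0.01=-1.09; next y=2/5·(-0.91)+1/2·(-1.09)=-0.909
n=4: y=-0.909, sp=-2, e=sp−y=-1.091; I=-6.281, D=e−e_prev=-0.001; u=1·(-1.091)+0·(-6.281)+0·(-0.001)=-1.091; next y=2/5·(-0.909)+1/2·(-1.091)=-0.9091
n=5: y=-0.9091, sp=-2, e=sp−y=-1.0909; I=-7.3719, D=e−e_prev=0.0001; u=1·(-1.0909)+0·(-7.3719)+0·0.0001=-1.0909; next y=2/5·(-0.9091)+1/2·(-1.0909)=-0.90909

0 -2 -2.000 0.000
1 -2 -1.000 -1.000
2 -2 -1.100 -0.900
3 -2 -1.090 -0.910
4 -2 -1.091 -0.909
5 -2 -1.091 -0.909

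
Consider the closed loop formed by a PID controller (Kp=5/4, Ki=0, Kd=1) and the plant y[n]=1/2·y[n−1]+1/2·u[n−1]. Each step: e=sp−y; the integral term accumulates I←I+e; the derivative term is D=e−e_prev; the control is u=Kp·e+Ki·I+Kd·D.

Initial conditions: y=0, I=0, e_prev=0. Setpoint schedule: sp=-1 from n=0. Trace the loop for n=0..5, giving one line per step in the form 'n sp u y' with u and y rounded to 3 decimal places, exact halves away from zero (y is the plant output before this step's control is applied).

(exact arithmetic carried between steps; '≈' marks a value shown rounded to 6 d.p. or computed from one; I and e_prev carry over from the previous line; the table rounds u and y to 3 d.p., halves away from zero)
n=0: y=0, sp=-1, e=sp−y=-1; I=-1, D=e−e_prev=-1; u=5/4·(-1)+0·(-1)+1·(-1)=-2.25; next y=1/2·0+1/2·(-2.25)=-1.125
n=1: y=-1.125, sp=-1, e=sp−y=0.125; I=-0.875, D=e−e_prev=1.125; u=5/4·0.125+0·(-0.875)+1·1.125=1.28125; next y=1/2·(-1.125)+1/2·1.28125=0.078125
n=2: y=0.078125, sp=-1, e=sp−y=-1.078125; I=-1.953125, D=e−e_prev=-1.203125; u=5/4·(-1.078125)+0·(-1.953125)+1·(-1.203125)≈-2.550781; next y=1/2·0.078125+1/2·(-2.550781)≈-1.236328
n=3: y≈-1.236328, sp=-1, e=sp−y≈0.236328; I≈-1.716797, D=e−e_prev≈1.314453; u=5/4·0.236328+0·(-1.716797)+1·1.314453≈1.609863; next y=1/2·(-1.236328)+1/2·1.609863≈0.186768
n=4: y≈0.186768, sp=-1, e=sp−y≈-1.186768; I≈-2.903564, D=e−e_prev≈-1.423096; u=5/4·(-1.186768)+0·(-2.903564)+1·(-1.423096)≈-2.906555; next y=1/2·0.186768+1/2·(-2.906555)≈-1.359894
n=5: y≈-1.359894, sp=-1, e=sp−y≈0.359894; I≈-2.543671, D=e−e_prev≈1.546661; u=5/4·0.359894+0·(-2.543671)+1·1.546661≈1.996529; next y=1/2·(-1.359894)+1/2·1.996529≈0.318317

0 -1 -2.250 0.000
1 -1 1.281 -1.125
2 -1 -2.551 0.078
3 -1 1.610 -1.236
4 -1 -2.907 0.187
5 -1 1.997 -1.360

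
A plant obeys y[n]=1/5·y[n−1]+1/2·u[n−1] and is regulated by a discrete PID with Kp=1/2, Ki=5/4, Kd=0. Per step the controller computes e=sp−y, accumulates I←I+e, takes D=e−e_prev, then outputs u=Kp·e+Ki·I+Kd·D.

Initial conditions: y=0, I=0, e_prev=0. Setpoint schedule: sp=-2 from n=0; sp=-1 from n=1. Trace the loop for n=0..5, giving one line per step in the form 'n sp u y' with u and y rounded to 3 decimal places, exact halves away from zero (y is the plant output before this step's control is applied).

0 -2 -3.500 0.000
1 -1 -1.188 -1.750
2 -1 -1.661 -0.944
3 -1 -1.599 -1.019
4 -1 -1.603 -1.003
5 -1 -1.601 -1.002

(exact arithmetic carried between steps; '≈' marks a value shown rounded to 6 d.p. or computed from one; I and e_prev carry over from the previous line; the table rounds u and y to 3 d.p., halves away from zero)
n=0: y=0, sp=-2, e=sp−y=-2; I=-2, D=e−e_prev=-2; u=1/2·(-2)+5/4·(-2)+0·(-2)=-3.5; next y=1/5·0+1/2·(-3.5)=-1.75
n=1: y=-1.75, sp=-1, e=sp−y=0.75; I=-1.25, D=e−e_prev=2.75; u=1/2·0.75+5/4·(-1.25)+0·2.75=-1.1875; next y=1/5·(-1.75)+1/2·(-1.1875)=-0.94375
n=2: y=-0.94375, sp=-1, e=sp−y=-0.05625; I=-1.30625, D=e−e_prev=-0.80625; u=1/2·(-0.05625)+5/4·(-1.30625)+0·(-0.80625)≈-1.660938; next y=1/5·(-0.94375)+1/2·(-1.660938)≈-1.019219
n=3: y≈-1.019219, sp=-1, e=sp−y≈0.019219; I≈-1.287031, D=e−e_prev≈0.075469; u=1/2·0.019219+5/4·(-1.287031)+0·0.075469≈-1.599180; next y=1/5·(-1.019219)+1/2·(-1.599180)≈-1.003434
n=4: y≈-1.003434, sp=-1, e=sp−y≈0.003434; I≈-1.283598, D=e−e_prev≈-0.015785; u=1/2·0.003434+5/4·(-1.283598)+0·(-0.015785)≈-1.602780; next y=1/5·(-1.003434)+1/2·(-1.602780)≈-1.002077
n=5: y≈-1.002077, sp=-1, e=sp−y≈0.002077; I≈-1.281521, D=e−e_prev≈-0.001357; u=1/2·0.002077+5/4·(-1.281521)+0·(-0.001357)≈-1.600863; next y=1/5·(-1.002077)+1/2·(-1.600863)≈-1.000847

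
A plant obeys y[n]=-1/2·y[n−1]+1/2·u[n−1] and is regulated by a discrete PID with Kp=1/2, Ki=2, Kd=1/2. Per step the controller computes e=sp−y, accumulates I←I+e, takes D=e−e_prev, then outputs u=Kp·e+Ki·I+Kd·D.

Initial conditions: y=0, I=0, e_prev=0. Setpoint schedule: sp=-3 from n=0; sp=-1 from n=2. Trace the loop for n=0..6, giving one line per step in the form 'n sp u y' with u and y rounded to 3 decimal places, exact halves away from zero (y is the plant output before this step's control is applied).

(exact arithmetic carried between steps; '≈' marks a value shown rounded to 6 d.p. or computed from one; I and e_prev carry over from the previous line; the table rounds u and y to 3 d.p., halves away from zero)
n=0: y=0, sp=-3, e=sp−y=-3; I=-3, D=e−e_prev=-3; u=1/2·(-3)+2·(-3)+1/2·(-3)=-9; next y=-1/2·0+1/2·(-9)=-4.5
n=1: y=-4.5, sp=-3, e=sp−y=1.5; I=-1.5, D=e−e_prev=4.5; u=1/2·1.5+2·(-1.5)+1/2·4.5=0; next y=-1/2·(-4.5)+1/2·0=2.25
n=2: y=2.25, sp=-1, e=sp−y=-3.25; I=-4.75, D=e−e_prev=-4.75; u=1/2·(-3.25)+2·(-4.75)+1/2·(-4.75)=-13.5; next y=-1/2·2.25+1/2·(-13.5)=-7.875
n=3: y=-7.875, sp=-1, e=sp−y=6.875; I=2.125, D=e−e_prev=10.125; u=1/2·6.875+2·2.125+1/2·10.125=12.75; next y=-1/2·(-7.875)+1/2·12.75=10.3125
n=4: y=10.3125, sp=-1, e=sp−y=-11.3125; I=-9.1875, D=e−e_prev=-18.1875; u=1/2·(-11.3125)+2·(-9.1875)+1/2·(-18.1875)=-33.125; next y=-1/2·10.3125+1/2·(-33.125)=-21.71875
n=5: y=-21.71875, sp=-1, e=sp−y=20.71875; I=11.53125, D=e−e_prev=32.03125; u=1/2·20.71875+2·11.53125+1/2·32.03125=49.4375; next y=-1/2·(-21.71875)+1/2·49.4375=35.578125
n=6: y=35.578125, sp=-1, e=sp−y=-36.578125; I=-25.046875, D=e−e_prev=-57.296875; u=1/2·(-36.578125)+2·(-25.046875)+1/2·(-57.296875)=-97.03125; next y=-1/2·35.578125+1/2·(-97.03125)≈-66.304688

0 -3 -9.000 0.000
1 -3 0.000 -4.500
2 -1 -13.500 2.250
3 -1 12.750 -7.875
4 -1 -33.125 10.313
5 -1 49.438 -21.719
6 -1 -97.031 35.578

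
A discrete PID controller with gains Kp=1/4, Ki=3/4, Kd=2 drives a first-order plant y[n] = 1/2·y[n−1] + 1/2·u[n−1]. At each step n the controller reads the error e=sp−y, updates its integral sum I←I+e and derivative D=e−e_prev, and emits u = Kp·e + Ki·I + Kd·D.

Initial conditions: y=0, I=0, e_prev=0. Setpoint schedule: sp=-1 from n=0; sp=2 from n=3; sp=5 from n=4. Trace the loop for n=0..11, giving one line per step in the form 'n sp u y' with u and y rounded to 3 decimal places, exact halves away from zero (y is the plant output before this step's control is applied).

0 -1 -3.000 0.000
1 -1 2.750 -1.500
2 -1 -6.250 0.625
3 2 16.094 -2.813
4 5 -12.531 6.641
5 5 27.902 -2.945
6 5 -31.582 12.479
7 5 59.748 -9.552
8 5 -77.348 25.098
9 5 130.547 -26.125
10 5 -183.563 52.211
11 5 291.362 -65.676

(exact arithmetic carried between steps; '≈' marks a value shown rounded to 6 d.p. or computed from one; I and e_prev carry over from the previous line; the table rounds u and y to 3 d.p., halves away from zero)
n=0: y=0, sp=-1, e=sp−y=-1; I=-1, D=e−e_prev=-1; u=1/4·(-1)+3/4·(-1)+2·(-1)=-3; next y=1/2·0+1/2·(-3)=-1.5
n=1: y=-1.5, sp=-1, e=sp−y=0.5; I=-0.5, D=e−e_prev=1.5; u=1/4·0.5+3/4·(-0.5)+2·1.5=2.75; next y=1/2·(-1.5)+1/2·2.75=0.625
n=2: y=0.625, sp=-1, e=sp−y=-1.625; I=-2.125, D=e−e_prev=-2.125; u=1/4·(-1.625)+3/4·(-2.125)+2·(-2.125)=-6.25; next y=1/2·0.625+1/2·(-6.25)=-2.8125
n=3: y=-2.8125, sp=2, e=sp−y=4.8125; I=2.6875, D=e−e_prev=6.4375; u=1/4·4.8125+3/4·2.6875+2·6.4375=16.09375; next y=1/2·(-2.8125)+1/2·16.09375=6.640625
n=4: y=6.640625, sp=5, e=sp−y=-1.640625; I=1.046875, D=e−e_prev=-6.453125; u=1/4·(-1.640625)+3/4·1.046875+2·(-6.453125)=-12.53125; next y=1/2·6.640625+1/2·(-12.53125)≈-2.945313
n=5: y≈-2.945313, sp=5, e=sp−y≈7.945313; I≈8.992188, D=e−e_prev≈9.585938; u=1/4·7.945313+3/4·8.992188+2·9.585938≈27.902344; next y=1/2·(-2.945313)+1/2·27.902344≈12.478516
n=6: y≈12.478516, sp=5, e=sp−y≈-7.478516; I≈1.513672, D=e−e_prev≈-15.423828; u=1/4·(-7.478516)+3/4·1.513672+2·(-15.423828)≈-31.582031; next y=1/2·12.478516+1/2·(-31.582031)≈-9.551758
n=7: y≈-9.551758, sp=5, e=sp−y≈14.551758; I≈16.065430, D=e−e_prev≈22.030273; u=1/4·14.551758+3/4·16.065430+2·22.030273≈59.747559; next y=1/2·(-9.551758)+1/2·59.747559≈25.097900
n=8: y≈25.097900, sp=5, e=sp−y≈-20.097900; I≈-4.032471, D=e−e_prev≈-34.649658; u=1/4·(-20.097900)+3/4·(-4.032471)+2·(-34.649658)≈-77.348145; next y=1/2·25.097900+1/2·(-77.348145)≈-26.125122
n=9: y≈-26.125122, sp=5, e=sp−y≈31.125122; I≈27.092651, D=e−e_prev≈51.223022; u=1/4·31.125122+3/4·27.092651+2·51.223022≈130.546814; next y=1/2·(-26.125122)+1/2·130.546814≈52.210846
n=10: y≈52.210846, sp=5, e=sp−y≈-47.210846; I≈-20.118195, D=e−e_prev≈-78.335968; u=1/4·(-47.210846)+3/4·(-20.118195)+2·(-78.335968)≈-183.563293; next y=1/2·52.210846+1/2·(-183.563293)≈-65.676224
n=11: y≈-65.676224, sp=5, e=sp−y≈70.676224; I≈50.558029, D=e−e_prev≈117.887070; u=1/4·70.676224+3/4·50.558029+2·117.887070≈291.361717; next y=1/2·(-65.676224)+1/2·291.361717≈112.842747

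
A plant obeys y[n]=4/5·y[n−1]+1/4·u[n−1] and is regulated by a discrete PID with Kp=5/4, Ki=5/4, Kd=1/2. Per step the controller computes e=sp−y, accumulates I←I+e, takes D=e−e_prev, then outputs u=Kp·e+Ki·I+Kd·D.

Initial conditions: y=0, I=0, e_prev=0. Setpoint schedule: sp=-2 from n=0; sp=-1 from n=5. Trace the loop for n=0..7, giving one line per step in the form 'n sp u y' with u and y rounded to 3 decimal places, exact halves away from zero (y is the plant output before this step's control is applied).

0 -2 -6.000 0.000
1 -2 -3.000 -1.500
2 -2 -3.025 -1.950
3 -2 -2.214 -2.316
4 -2 -1.731 -2.406
5 -1 1.586 -2.358
6 -1 0.203 -1.490
7 -1 0.203 -1.141

(exact arithmetic carried between steps; '≈' marks a value shown rounded to 6 d.p. or computed from one; I and e_prev carry over from the previous line; the table rounds u and y to 3 d.p., halves away from zero)
n=0: y=0, sp=-2, e=sp−y=-2; I=-2, D=e−e_prev=-2; u=5/4·(-2)+5/4·(-2)+1/2·(-2)=-6; next y=4/5·0+1/4·(-6)=-1.5
n=1: y=-1.5, sp=-2, e=sp−y=-0.5; I=-2.5, D=e−e_prev=1.5; u=5/4·(-0.5)+5/4·(-2.5)+1/2·1.5=-3; next y=4/5·(-1.5)+1/4·(-3)=-1.95
n=2: y=-1.95, sp=-2, e=sp−y=-0.05; I=-2.55, D=e−e_prev=0.45; u=5/4·(-0.05)+5/4·(-2.55)+1/2·0.45=-3.025; next y=4/5·(-1.95)+1/4·(-3.025)=-2.31625
n=3: y=-2.31625, sp=-2, e=sp−y=0.31625; I=-2.23375, D=e−e_prev=0.36625; u=5/4·0.31625+5/4·(-2.23375)+1/2·0.36625=-2.21375; next y=4/5·(-2.31625)+1/4·(-2.21375)≈-2.406438
n=4: y≈-2.406438, sp=-2, e=sp−y≈0.406438; I≈-1.827313, D=e−e_prev≈0.090188; u=5/4·0.406438+5/4·(-1.827313)+1/2·0.090188≈-1.731; next y=4/5·(-2.406438)+1/4·(-1.731)≈-2.3579
n=5: y=-2.3579, sp=-1, e=sp−y=1.3579; I≈-0.469413, D=e−e_prev≈0.951463; u=5/4·1.3579+5/4·(-0.469413)+1/2·0.951463≈1.586341; next y=4/5·(-2.3579)+1/4·1.586341≈-1.489735
n=6: y≈-1.489735, sp=-1, e=sp−y≈0.489735; I≈0.020322, D=e−e_prev≈-0.868165; u=5/4·0.489735+5/4·0.020322+1/2·(-0.868165)≈0.203489; next y=4/5·(-1.489735)+1/4·0.203489≈-1.140916
n=7: y≈-1.140916, sp=-1, e=sp−y≈0.140916; I≈0.161238, D=e−e_prev≈-0.348819; u=5/4·0.140916+5/4·0.161238+1/2·(-0.348819)≈0.203282; next y=4/5·(-1.140916)+1/4·0.203282≈-0.861912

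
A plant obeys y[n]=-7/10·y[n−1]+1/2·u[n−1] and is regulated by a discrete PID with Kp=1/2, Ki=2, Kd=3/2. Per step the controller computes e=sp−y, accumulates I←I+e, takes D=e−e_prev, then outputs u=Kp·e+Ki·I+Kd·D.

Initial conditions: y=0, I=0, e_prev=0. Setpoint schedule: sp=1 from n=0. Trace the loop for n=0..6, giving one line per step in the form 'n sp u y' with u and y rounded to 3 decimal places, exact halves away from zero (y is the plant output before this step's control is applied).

0 1 4.000 0.000
1 1 -3.500 2.000
2 1 18.100 -3.150
3 1 -38.945 11.255
4 1 116.577 -27.351
5 1 -303.770 77.434
6 1 834.631 -206.089

(exact arithmetic carried between steps; '≈' marks a value shown rounded to 6 d.p. or computed from one; I and e_prev carry over from the previous line; the table rounds u and y to 3 d.p., halves away from zero)
n=0: y=0, sp=1, e=sp−y=1; I=1, D=e−e_prev=1; u=1/2·1+2·1+3/2·1=4; next y=-7/10·0+1/2·4=2
n=1: y=2, sp=1, e=sp−y=-1; I=0, D=e−e_prev=-2; u=1/2·(-1)+2·0+3/2·(-2)=-3.5; next y=-7/10·2+1/2·(-3.5)=-3.15
n=2: y=-3.15, sp=1, e=sp−y=4.15; I=4.15, D=e−e_prev=5.15; u=1/2·4.15+2·4.15+3/2·5.15=18.1; next y=-7/10·(-3.15)+1/2·18.1=11.255
n=3: y=11.255, sp=1, e=sp−y=-10.255; I=-6.105, D=e−e_prev=-14.405; u=1/2·(-10.255)+2·(-6.105)+3/2·(-14.405)=-38.945; next y=-7/10·11.255+1/2·(-38.945)=-27.351
n=4: y=-27.351, sp=1, e=sp−y=28.351; I=22.246, D=e−e_prev=38.606; u=1/2·28.351+2·22.246+3/2·38.606=116.5765; next y=-7/10·(-27.351)+1/2·116.5765=77.43395
n=5: y=77.43395, sp=1, e=sp−y=-76.43395; I=-54.18795, D=e−e_prev=-104.78495; u=1/2·(-76.43395)+2·(-54.18795)+3/2·(-104.78495)=-303.7703; next y=-7/10·77.43395+1/2·(-303.7703)=-206.088915
n=6: y=-206.088915, sp=1, e=sp−y=207.088915; I=152.900965, D=e−e_prev=283.522865; u=1/2·207.088915+2·152.900965+3/2·283.522865=834.630685; next y=-7/10·(-206.088915)+1/2·834.630685=561.577583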